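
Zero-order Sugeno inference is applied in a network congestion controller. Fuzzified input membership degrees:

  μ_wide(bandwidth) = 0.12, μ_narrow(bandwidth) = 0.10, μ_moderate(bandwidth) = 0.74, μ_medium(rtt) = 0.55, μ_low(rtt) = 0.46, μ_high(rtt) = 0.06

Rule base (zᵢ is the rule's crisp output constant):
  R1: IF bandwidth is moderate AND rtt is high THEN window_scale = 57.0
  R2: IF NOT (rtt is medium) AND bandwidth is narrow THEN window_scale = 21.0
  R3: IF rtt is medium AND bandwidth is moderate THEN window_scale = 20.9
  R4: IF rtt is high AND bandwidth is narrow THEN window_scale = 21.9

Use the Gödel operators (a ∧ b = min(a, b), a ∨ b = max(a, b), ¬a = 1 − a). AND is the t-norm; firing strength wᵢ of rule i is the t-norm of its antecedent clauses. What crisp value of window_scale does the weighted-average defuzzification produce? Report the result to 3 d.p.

23.804

R1 (z=57.0): moderate=0.74, high=0.06; AND[min(a, b)] → w = 0.06
R2 (z=21.0): ¬medium=1−0.55=0.45, narrow=0.10; AND[min(a, b)] → w = 0.10
R3 (z=20.9): medium=0.55, moderate=0.74; AND[min(a, b)] → w = 0.55
R4 (z=21.9): high=0.06, narrow=0.10; AND[min(a, b)] → w = 0.06
Weighted average = (0.06·57.0 + 0.10·21.0 + 0.55·20.9 + 0.06·21.9) / (0.06 + 0.10 + 0.55 + 0.06)
  = 18.3290 / 0.7700 = 23.804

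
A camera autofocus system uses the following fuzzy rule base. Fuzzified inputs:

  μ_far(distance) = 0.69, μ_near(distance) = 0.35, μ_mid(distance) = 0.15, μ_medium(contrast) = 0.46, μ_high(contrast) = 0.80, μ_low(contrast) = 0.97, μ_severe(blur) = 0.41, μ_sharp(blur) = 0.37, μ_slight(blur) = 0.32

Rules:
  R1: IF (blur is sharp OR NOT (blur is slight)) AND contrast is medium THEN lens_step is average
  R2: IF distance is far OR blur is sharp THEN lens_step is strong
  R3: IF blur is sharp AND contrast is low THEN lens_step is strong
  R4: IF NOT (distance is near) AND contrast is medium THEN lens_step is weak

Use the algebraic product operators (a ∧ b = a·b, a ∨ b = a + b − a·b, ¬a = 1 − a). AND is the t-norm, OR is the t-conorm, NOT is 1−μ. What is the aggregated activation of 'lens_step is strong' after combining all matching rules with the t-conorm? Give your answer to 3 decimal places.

0.875

R1: (sharp=0.37 OR ¬slight=1−0.32=0.68) = 0.7984; AND[a·b] with medium=0.46 → w = 0.3673
R2: far=0.69, sharp=0.37; OR[a + b − a·b] → w = 0.8047
R3: sharp=0.37, low=0.97; AND[a·b] → w = 0.3589
R4: ¬near=1−0.35=0.65, medium=0.46; AND[a·b] → w = 0.2990
Rules with consequent 'strong': {R2, R3} → strengths 0.8047, 0.3589
Aggregate via t-conorm [a + b − a·b]: 0.8748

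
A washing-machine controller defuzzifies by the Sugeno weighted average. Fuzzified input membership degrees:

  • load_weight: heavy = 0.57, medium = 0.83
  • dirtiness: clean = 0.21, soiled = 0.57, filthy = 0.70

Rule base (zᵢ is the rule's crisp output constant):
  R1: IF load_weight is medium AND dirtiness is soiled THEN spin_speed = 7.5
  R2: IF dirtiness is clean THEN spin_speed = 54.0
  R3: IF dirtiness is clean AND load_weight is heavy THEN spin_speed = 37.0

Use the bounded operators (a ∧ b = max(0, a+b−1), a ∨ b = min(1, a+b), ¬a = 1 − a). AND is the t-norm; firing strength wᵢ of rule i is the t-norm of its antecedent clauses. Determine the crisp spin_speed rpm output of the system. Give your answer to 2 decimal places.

R1 (z=7.5): medium=0.83, soiled=0.57; AND[max(0, a+b−1)] → w = 0.40
R2 (z=54.0): clean=0.21 → w = 0.21
R3 (z=37.0): clean=0.21, heavy=0.57; AND[max(0, a+b−1)] → w = 0.00
Weighted average = (0.40·7.5 + 0.21·54.0 + 0.00·37.0) / (0.40 + 0.21 + 0.00)
  = 14.3400 / 0.6100 = 23.51

23.51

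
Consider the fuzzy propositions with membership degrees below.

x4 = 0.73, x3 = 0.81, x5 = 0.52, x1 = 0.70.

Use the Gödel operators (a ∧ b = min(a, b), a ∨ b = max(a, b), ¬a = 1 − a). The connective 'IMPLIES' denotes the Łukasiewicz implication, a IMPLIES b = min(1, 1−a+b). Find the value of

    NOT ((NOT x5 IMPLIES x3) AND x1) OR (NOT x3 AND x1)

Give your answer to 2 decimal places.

0.30

NOT x5 = 1 − 0.52 = 0.48
NOT x5 IMPLIES x3  [Łukasiewicz: min(1, 1−a+b)] with a=0.48, b=0.81 → 1.00
(NOT x5 IMPLIES x3) AND x1 = min(a, b) on (1.00, 0.70) = 0.70
NOT ((NOT x5 IMPLIES x3) AND x1) = 1 − 0.70 = 0.30
NOT x3 = 1 − 0.81 = 0.19
NOT x3 AND x1 = min(a, b) on (0.19, 0.70) = 0.19
NOT ((NOT x5 IMPLIES x3) AND x1) OR (NOT x3 AND x1) = max(a, b) on (0.30, 0.19) = 0.30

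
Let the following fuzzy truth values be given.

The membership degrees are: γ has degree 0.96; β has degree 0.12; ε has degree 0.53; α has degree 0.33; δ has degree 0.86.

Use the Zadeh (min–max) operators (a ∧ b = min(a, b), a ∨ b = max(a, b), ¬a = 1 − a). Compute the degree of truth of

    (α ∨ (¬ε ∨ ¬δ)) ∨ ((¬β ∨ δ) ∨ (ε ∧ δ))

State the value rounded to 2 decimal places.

0.88

¬ε = 1 − 0.53 = 0.47
¬δ = 1 − 0.86 = 0.14
¬ε ∨ ¬δ = max(a, b) on (0.47, 0.14) = 0.47
α ∨ (¬ε ∨ ¬δ) = max(a, b) on (0.33, 0.47) = 0.47
¬β = 1 − 0.12 = 0.88
¬β ∨ δ = max(a, b) on (0.88, 0.86) = 0.88
ε ∧ δ = min(a, b) on (0.53, 0.86) = 0.53
(¬β ∨ δ) ∨ (ε ∧ δ) = max(a, b) on (0.88, 0.53) = 0.88
(α ∨ (¬ε ∨ ¬δ)) ∨ ((¬β ∨ δ) ∨ (ε ∧ δ)) = max(a, b) on (0.47, 0.88) = 0.88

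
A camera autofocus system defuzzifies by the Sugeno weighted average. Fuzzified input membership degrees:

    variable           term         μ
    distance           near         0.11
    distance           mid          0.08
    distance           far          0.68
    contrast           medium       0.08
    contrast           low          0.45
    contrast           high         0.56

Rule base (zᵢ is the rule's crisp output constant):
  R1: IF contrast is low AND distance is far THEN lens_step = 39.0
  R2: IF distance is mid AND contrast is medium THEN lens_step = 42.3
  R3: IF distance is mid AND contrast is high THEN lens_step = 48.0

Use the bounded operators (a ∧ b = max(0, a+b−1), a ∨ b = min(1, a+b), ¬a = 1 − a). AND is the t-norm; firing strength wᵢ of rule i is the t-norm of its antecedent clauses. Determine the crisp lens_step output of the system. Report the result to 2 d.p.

R1 (z=39.0): low=0.45, far=0.68; AND[max(0, a+b−1)] → w = 0.13
R2 (z=42.3): mid=0.08, medium=0.08; AND[max(0, a+b−1)] → w = 0.00
R3 (z=48.0): mid=0.08, high=0.56; AND[max(0, a+b−1)] → w = 0.00
Weighted average = (0.13·39.0 + 0.00·42.3 + 0.00·48.0) / (0.13 + 0.00 + 0.00)
  = 5.0700 / 0.1300 = 39.00

39.00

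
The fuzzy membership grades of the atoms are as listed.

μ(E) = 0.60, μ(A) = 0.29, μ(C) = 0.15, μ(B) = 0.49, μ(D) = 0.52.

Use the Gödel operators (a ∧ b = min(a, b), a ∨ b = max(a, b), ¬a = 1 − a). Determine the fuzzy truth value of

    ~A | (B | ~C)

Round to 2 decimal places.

0.85

~A = 1 − 0.29 = 0.71
~C = 1 − 0.15 = 0.85
B | ~C = max(a, b) on (0.49, 0.85) = 0.85
~A | (B | ~C) = max(a, b) on (0.71, 0.85) = 0.85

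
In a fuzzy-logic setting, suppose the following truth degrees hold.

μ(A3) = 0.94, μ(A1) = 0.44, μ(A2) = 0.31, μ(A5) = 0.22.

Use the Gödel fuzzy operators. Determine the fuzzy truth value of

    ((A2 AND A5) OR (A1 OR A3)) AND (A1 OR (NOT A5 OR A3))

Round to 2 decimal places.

A2 AND A5 = min(a, b) on (0.31, 0.22) = 0.22
A1 OR A3 = max(a, b) on (0.44, 0.94) = 0.94
(A2 AND A5) OR (A1 OR A3) = max(a, b) on (0.22, 0.94) = 0.94
NOT A5 = 1 − 0.22 = 0.78
NOT A5 OR A3 = max(a, b) on (0.78, 0.94) = 0.94
A1 OR (NOT A5 OR A3) = max(a, b) on (0.44, 0.94) = 0.94
((A2 AND A5) OR (A1 OR A3)) AND (A1 OR (NOT A5 OR A3)) = min(a, b) on (0.94, 0.94) = 0.94

0.94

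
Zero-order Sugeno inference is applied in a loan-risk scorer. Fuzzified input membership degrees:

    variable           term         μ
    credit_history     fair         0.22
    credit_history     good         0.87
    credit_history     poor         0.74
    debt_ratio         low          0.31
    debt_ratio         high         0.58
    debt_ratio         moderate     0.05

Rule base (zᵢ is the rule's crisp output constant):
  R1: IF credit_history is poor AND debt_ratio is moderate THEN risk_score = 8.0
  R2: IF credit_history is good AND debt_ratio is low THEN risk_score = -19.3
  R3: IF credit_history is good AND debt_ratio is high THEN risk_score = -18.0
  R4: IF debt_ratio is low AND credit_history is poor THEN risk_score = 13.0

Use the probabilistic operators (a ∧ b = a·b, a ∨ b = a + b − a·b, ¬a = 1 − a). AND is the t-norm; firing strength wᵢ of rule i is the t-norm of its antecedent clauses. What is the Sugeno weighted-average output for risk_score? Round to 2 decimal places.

R1 (z=8.0): poor=0.74, moderate=0.05; AND[a·b] → w = 0.0370
R2 (z=-19.3): good=0.87, low=0.31; AND[a·b] → w = 0.2697
R3 (z=-18.0): good=0.87, high=0.58; AND[a·b] → w = 0.5046
R4 (z=13.0): low=0.31, poor=0.74; AND[a·b] → w = 0.2294
Weighted average = (0.0370·8.0 + 0.2697·-19.3 + 0.5046·-18.0 + 0.2294·13.0) / (0.0370 + 0.2697 + 0.5046 + 0.2294)
  = -11.0098 / 1.0407 = -10.58

-10.58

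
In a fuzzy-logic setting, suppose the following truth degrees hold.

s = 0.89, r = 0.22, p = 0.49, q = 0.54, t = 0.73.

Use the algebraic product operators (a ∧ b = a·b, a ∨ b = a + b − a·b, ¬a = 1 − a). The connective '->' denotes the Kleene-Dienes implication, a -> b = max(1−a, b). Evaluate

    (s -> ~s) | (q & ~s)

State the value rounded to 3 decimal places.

0.163

~s = 1 − 0.8900 = 0.1100
s -> ~s  [Kleene-Dienes: max(1−a, b)] with a=0.8900, b=0.1100 → 0.1100
~s = 1 − 0.8900 = 0.1100
q & ~s = a·b on (0.5400, 0.1100) = 0.0594
(s -> ~s) | (q & ~s) = a + b − a·b on (0.1100, 0.0594) = 0.1629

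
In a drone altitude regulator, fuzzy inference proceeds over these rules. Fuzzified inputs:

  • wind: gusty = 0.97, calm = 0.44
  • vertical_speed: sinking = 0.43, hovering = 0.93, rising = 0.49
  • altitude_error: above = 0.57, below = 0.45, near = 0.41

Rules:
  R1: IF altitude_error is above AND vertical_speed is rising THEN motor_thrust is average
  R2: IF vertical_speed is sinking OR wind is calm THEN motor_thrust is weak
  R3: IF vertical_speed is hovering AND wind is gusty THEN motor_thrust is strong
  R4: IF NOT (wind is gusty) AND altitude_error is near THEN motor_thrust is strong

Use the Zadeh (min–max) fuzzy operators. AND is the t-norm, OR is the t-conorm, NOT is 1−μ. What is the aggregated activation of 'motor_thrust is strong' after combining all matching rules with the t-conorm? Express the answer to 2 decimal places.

0.93

R1: above=0.57, rising=0.49; AND[min(a, b)] → w = 0.49
R2: sinking=0.43, calm=0.44; OR[max(a, b)] → w = 0.44
R3: hovering=0.93, gusty=0.97; AND[min(a, b)] → w = 0.93
R4: ¬gusty=1−0.97=0.03, near=0.41; AND[min(a, b)] → w = 0.03
Rules with consequent 'strong': {R3, R4} → strengths 0.93, 0.03
Aggregate via t-conorm [max(a, b)]: 0.93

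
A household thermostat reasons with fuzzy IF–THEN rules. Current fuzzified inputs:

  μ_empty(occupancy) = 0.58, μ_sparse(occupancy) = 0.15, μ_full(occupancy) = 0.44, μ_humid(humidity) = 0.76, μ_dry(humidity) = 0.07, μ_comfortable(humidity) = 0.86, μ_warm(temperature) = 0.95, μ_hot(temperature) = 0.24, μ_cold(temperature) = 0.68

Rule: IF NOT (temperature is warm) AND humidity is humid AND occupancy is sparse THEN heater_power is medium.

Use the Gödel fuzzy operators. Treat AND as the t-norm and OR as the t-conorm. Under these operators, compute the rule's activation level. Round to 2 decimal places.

0.05

firing strength: ¬warm=1−0.95=0.05, humid=0.76, sparse=0.15; AND[min(a, b)] → w = 0.05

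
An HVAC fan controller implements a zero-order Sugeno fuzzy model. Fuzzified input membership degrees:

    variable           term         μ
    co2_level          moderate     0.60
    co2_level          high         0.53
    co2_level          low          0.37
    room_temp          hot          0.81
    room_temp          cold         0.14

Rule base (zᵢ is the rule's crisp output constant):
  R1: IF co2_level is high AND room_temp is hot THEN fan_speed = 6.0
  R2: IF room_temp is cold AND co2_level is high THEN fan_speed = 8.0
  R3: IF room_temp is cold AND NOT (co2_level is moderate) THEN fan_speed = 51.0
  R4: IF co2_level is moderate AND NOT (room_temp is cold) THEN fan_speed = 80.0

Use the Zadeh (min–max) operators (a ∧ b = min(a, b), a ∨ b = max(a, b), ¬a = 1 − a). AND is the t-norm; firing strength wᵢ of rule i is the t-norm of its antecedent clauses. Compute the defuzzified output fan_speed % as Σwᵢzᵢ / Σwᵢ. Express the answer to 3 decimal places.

R1 (z=6.0): high=0.53, hot=0.81; AND[min(a, b)] → w = 0.53
R2 (z=8.0): cold=0.14, high=0.53; AND[min(a, b)] → w = 0.14
R3 (z=51.0): cold=0.14, ¬moderate=1−0.60=0.40; AND[min(a, b)] → w = 0.14
R4 (z=80.0): moderate=0.60, ¬cold=1−0.14=0.86; AND[min(a, b)] → w = 0.60
Weighted average = (0.53·6.0 + 0.14·8.0 + 0.14·51.0 + 0.60·80.0) / (0.53 + 0.14 + 0.14 + 0.60)
  = 59.4400 / 1.4100 = 42.156

42.156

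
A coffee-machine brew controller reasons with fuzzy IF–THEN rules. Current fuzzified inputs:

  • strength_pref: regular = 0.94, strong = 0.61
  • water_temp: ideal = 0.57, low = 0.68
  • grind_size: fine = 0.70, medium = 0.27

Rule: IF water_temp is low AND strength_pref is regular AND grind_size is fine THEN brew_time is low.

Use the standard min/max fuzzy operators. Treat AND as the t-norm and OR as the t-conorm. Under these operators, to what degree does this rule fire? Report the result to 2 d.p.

firing strength: low=0.68, regular=0.94, fine=0.70; AND[min(a, b)] → w = 0.68

0.68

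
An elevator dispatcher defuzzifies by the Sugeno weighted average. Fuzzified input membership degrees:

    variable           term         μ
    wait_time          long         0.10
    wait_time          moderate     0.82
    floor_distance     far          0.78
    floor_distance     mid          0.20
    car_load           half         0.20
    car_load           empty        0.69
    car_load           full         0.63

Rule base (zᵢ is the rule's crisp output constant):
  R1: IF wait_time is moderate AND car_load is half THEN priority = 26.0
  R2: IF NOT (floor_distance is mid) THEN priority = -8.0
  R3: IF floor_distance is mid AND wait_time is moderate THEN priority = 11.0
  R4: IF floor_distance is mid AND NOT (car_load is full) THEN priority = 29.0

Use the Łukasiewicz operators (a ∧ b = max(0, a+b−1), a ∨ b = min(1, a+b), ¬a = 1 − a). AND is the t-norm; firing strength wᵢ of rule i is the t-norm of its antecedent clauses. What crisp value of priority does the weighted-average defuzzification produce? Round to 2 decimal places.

-6.74

R1 (z=26.0): moderate=0.82, half=0.20; AND[max(0, a+b−1)] → w = 0.02
R2 (z=-8.0): ¬mid=1−0.20=0.80 → w = 0.80
R3 (z=11.0): mid=0.20, moderate=0.82; AND[max(0, a+b−1)] → w = 0.02
R4 (z=29.0): mid=0.20, ¬full=1−0.63=0.37; AND[max(0, a+b−1)] → w = 0.00
Weighted average = (0.02·26.0 + 0.80·-8.0 + 0.02·11.0 + 0.00·29.0) / (0.02 + 0.80 + 0.02 + 0.00)
  = -5.6600 / 0.8400 = -6.74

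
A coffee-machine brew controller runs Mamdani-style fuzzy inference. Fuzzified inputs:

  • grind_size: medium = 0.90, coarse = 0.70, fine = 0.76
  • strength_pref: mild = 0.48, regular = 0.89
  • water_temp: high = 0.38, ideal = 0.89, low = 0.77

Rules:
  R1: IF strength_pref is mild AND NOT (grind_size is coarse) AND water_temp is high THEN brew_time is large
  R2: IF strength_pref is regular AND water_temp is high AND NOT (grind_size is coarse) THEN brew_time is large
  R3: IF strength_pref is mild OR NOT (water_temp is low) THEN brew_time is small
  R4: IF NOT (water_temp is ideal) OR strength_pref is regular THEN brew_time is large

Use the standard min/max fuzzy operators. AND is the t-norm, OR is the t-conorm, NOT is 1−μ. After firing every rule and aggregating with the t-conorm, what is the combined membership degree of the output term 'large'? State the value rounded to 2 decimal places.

R1: mild=0.48, ¬coarse=1−0.70=0.30, high=0.38; AND[min(a, b)] → w = 0.30
R2: regular=0.89, high=0.38, ¬coarse=1−0.70=0.30; AND[min(a, b)] → w = 0.30
R3: mild=0.48, ¬low=1−0.77=0.23; OR[max(a, b)] → w = 0.48
R4: ¬ideal=1−0.89=0.11, regular=0.89; OR[max(a, b)] → w = 0.89
Rules with consequent 'large': {R1, R2, R4} → strengths 0.30, 0.30, 0.89
Aggregate via t-conorm [max(a, b)]: 0.89

0.89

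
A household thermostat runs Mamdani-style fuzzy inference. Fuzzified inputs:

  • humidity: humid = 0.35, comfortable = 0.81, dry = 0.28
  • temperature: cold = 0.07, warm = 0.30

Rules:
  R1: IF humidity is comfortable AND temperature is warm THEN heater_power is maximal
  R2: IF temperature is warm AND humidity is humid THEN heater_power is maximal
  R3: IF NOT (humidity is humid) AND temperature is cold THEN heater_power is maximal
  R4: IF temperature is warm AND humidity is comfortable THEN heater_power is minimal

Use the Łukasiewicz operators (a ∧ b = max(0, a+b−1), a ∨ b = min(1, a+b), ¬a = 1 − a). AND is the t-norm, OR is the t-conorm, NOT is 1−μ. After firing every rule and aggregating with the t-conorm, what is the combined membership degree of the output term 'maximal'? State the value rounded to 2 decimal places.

R1: comfortable=0.81, warm=0.30; AND[max(0, a+b−1)] → w = 0.11
R2: warm=0.30, humid=0.35; AND[max(0, a+b−1)] → w = 0.00
R3: ¬humid=1−0.35=0.65, cold=0.07; AND[max(0, a+b−1)] → w = 0.00
R4: warm=0.30, comfortable=0.81; AND[max(0, a+b−1)] → w = 0.11
Rules with consequent 'maximal': {R1, R2, R3} → strengths 0.11, 0.00, 0.00
Aggregate via t-conorm [min(1, a+b)]: 0.11

0.11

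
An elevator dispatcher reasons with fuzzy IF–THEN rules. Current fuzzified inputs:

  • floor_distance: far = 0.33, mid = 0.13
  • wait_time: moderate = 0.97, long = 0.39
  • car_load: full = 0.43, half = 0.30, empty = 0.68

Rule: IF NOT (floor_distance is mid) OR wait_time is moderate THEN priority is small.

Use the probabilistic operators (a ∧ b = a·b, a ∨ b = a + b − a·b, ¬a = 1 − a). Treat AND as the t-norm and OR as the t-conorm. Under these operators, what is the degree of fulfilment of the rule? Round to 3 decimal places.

0.996

firing strength: ¬mid=1−0.13=0.87, moderate=0.97; OR[a + b − a·b] → w = 0.9961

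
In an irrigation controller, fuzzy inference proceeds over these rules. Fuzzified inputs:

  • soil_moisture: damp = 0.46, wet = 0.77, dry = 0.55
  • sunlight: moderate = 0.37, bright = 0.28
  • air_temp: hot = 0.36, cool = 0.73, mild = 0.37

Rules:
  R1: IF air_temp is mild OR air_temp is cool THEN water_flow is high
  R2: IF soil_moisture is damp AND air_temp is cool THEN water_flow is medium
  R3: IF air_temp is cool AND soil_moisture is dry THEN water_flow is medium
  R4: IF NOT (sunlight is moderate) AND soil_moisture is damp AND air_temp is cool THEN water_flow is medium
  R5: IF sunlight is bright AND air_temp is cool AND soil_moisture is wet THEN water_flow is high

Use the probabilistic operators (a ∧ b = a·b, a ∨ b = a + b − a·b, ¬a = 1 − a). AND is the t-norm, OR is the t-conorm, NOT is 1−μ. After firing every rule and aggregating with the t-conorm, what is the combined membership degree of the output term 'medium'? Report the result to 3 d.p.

0.687

R1: mild=0.37, cool=0.73; OR[a + b − a·b] → w = 0.8299
R2: damp=0.46, cool=0.73; AND[a·b] → w = 0.3358
R3: cool=0.73, dry=0.55; AND[a·b] → w = 0.4015
R4: ¬moderate=1−0.37=0.63, damp=0.46, cool=0.73; AND[a·b] → w = 0.2116
R5: bright=0.28, cool=0.73, wet=0.77; AND[a·b] → w = 0.1574
Rules with consequent 'medium': {R2, R3, R4} → strengths 0.3358, 0.4015, 0.2116
Aggregate via t-conorm [a + b − a·b]: 0.6866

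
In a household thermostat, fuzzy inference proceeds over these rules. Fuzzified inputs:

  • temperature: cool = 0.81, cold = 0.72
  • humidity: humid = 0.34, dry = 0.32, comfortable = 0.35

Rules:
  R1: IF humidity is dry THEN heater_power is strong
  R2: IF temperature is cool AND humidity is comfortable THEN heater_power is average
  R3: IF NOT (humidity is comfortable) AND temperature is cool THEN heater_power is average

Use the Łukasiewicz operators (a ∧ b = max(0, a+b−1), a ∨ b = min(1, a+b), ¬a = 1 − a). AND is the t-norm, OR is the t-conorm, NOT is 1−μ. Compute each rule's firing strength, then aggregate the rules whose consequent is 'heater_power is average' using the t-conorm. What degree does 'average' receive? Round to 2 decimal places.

0.62

R1: dry=0.32 → w = 0.32
R2: cool=0.81, comfortable=0.35; AND[max(0, a+b−1)] → w = 0.16
R3: ¬comfortable=1−0.35=0.65, cool=0.81; AND[max(0, a+b−1)] → w = 0.46
Rules with consequent 'average': {R2, R3} → strengths 0.16, 0.46
Aggregate via t-conorm [min(1, a+b)]: 0.62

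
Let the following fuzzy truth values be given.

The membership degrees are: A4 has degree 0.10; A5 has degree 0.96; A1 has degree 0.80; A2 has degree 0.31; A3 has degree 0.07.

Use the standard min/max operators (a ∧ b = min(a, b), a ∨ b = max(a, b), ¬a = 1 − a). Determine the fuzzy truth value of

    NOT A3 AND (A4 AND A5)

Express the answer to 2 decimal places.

0.10

NOT A3 = 1 − 0.07 = 0.93
A4 AND A5 = min(a, b) on (0.10, 0.96) = 0.10
NOT A3 AND (A4 AND A5) = min(a, b) on (0.93, 0.10) = 0.10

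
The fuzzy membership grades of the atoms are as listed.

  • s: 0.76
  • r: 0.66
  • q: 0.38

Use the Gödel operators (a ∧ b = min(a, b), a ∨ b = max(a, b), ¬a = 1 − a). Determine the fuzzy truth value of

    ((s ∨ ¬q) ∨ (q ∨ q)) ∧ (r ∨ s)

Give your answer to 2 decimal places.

0.76

¬q = 1 − 0.38 = 0.62
s ∨ ¬q = max(a, b) on (0.76, 0.62) = 0.76
q ∨ q = max(a, b) on (0.38, 0.38) = 0.38
(s ∨ ¬q) ∨ (q ∨ q) = max(a, b) on (0.76, 0.38) = 0.76
r ∨ s = max(a, b) on (0.66, 0.76) = 0.76
((s ∨ ¬q) ∨ (q ∨ q)) ∧ (r ∨ s) = min(a, b) on (0.76, 0.76) = 0.76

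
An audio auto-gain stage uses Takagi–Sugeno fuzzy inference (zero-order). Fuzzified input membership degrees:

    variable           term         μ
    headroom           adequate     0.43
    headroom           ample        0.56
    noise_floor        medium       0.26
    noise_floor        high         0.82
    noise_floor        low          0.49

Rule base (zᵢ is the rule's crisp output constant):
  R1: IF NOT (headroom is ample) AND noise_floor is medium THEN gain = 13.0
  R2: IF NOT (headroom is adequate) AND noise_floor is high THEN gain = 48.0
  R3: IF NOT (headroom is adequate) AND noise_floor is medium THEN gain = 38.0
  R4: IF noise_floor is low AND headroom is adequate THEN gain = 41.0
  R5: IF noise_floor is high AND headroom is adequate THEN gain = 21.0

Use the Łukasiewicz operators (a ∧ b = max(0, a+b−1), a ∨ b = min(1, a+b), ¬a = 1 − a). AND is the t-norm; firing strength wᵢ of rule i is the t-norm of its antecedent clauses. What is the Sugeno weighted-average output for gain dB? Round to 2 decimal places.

37.45

R1 (z=13.0): ¬ample=1−0.56=0.44, medium=0.26; AND[max(0, a+b−1)] → w = 0.00
R2 (z=48.0): ¬adequate=1−0.43=0.57, high=0.82; AND[max(0, a+b−1)] → w = 0.39
R3 (z=38.0): ¬adequate=1−0.43=0.57, medium=0.26; AND[max(0, a+b−1)] → w = 0.00
R4 (z=41.0): low=0.49, adequate=0.43; AND[max(0, a+b−1)] → w = 0.00
R5 (z=21.0): high=0.82, adequate=0.43; AND[max(0, a+b−1)] → w = 0.25
Weighted average = (0.00·13.0 + 0.39·48.0 + 0.00·38.0 + 0.00·41.0 + 0.25·21.0) / (0.00 + 0.39 + 0.00 + 0.00 + 0.25)
  = 23.9700 / 0.6400 = 37.45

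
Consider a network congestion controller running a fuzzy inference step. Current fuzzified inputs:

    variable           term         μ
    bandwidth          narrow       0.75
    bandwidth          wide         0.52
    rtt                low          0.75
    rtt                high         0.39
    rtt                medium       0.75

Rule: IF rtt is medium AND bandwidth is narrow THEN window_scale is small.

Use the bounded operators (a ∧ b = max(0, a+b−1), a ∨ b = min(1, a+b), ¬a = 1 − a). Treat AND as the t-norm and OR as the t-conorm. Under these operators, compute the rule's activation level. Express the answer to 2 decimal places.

0.50

firing strength: medium=0.75, narrow=0.75; AND[max(0, a+b−1)] → w = 0.50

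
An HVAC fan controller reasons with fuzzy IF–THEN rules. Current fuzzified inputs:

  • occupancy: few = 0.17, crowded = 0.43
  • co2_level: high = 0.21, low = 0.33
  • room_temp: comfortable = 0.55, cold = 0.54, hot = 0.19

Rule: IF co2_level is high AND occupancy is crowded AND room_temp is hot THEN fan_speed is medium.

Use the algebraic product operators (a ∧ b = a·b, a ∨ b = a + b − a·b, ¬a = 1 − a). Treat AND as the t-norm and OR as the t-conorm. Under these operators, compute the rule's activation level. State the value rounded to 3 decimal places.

0.017

firing strength: high=0.21, crowded=0.43, hot=0.19; AND[a·b] → w = 0.0172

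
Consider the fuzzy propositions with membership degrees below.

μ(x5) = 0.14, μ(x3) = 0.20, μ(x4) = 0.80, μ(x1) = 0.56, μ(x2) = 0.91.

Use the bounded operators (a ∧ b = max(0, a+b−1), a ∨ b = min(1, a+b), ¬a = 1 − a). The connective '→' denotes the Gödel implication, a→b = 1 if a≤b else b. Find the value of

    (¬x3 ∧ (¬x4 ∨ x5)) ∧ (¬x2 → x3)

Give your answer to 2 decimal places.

¬x3 = 1 − 0.20 = 0.80
¬x4 = 1 − 0.80 = 0.20
¬x4 ∨ x5 = min(1, a+b) on (0.20, 0.14) = 0.34
¬x3 ∧ (¬x4 ∨ x5) = max(0, a+b−1) on (0.80, 0.34) = 0.14
¬x2 = 1 − 0.91 = 0.09
¬x2 → x3  [Gödel: 1 if a≤b else b] with a=0.09, b=0.20 → 1.00
(¬x3 ∧ (¬x4 ∨ x5)) ∧ (¬x2 → x3) = max(0, a+b−1) on (0.14, 1.00) = 0.14

0.14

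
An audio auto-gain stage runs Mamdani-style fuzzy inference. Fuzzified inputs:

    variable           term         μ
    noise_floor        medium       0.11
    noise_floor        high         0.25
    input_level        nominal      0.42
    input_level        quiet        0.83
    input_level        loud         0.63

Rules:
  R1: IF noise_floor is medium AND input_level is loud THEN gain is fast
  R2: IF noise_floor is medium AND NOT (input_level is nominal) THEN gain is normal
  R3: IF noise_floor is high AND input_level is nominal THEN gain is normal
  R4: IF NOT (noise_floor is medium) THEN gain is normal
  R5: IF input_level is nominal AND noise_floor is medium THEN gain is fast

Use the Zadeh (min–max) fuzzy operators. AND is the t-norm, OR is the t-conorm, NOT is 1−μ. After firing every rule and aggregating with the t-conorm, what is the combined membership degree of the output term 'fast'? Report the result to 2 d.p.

0.11

R1: medium=0.11, loud=0.63; AND[min(a, b)] → w = 0.11
R2: medium=0.11, ¬nominal=1−0.42=0.58; AND[min(a, b)] → w = 0.11
R3: high=0.25, nominal=0.42; AND[min(a, b)] → w = 0.25
R4: ¬medium=1−0.11=0.89 → w = 0.89
R5: nominal=0.42, medium=0.11; AND[min(a, b)] → w = 0.11
Rules with consequent 'fast': {R1, R5} → strengths 0.11, 0.11
Aggregate via t-conorm [max(a, b)]: 0.11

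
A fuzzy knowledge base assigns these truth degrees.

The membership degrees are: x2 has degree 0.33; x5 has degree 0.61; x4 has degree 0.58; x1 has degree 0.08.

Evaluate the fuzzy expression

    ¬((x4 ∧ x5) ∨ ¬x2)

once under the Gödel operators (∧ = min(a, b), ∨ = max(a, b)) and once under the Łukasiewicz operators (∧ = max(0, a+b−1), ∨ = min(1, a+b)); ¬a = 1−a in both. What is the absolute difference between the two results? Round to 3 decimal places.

0.190

Under Gödel:
  x4 ∧ x5 = min(a, b) on (0.58, 0.61) = 0.58
  ¬x2 = 1 − 0.33 = 0.67
  (x4 ∧ x5) ∨ ¬x2 = max(a, b) on (0.58, 0.67) = 0.67
  ¬((x4 ∧ x5) ∨ ¬x2) = 1 − 0.67 = 0.33
  → value = 0.3300
Under Łukasiewicz:
  x4 ∧ x5 = max(0, a+b−1) on (0.58, 0.61) = 0.19
  ¬x2 = 1 − 0.33 = 0.67
  (x4 ∧ x5) ∨ ¬x2 = min(1, a+b) on (0.19, 0.67) = 0.86
  ¬((x4 ∧ x5) ∨ ¬x2) = 1 − 0.86 = 0.14
  → value = 0.1400
|0.3300 − 0.1400| = 0.190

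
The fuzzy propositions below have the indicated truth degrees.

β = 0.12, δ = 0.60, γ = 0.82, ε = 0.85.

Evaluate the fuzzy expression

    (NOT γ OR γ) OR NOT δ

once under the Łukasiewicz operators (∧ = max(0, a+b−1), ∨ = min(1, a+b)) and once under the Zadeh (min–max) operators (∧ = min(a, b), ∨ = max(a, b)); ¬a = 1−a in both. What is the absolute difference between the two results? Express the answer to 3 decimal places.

Under Łukasiewicz:
  NOT γ = 1 − 0.82 = 0.18
  NOT γ OR γ = min(1, a+b) on (0.18, 0.82) = 1.00
  NOT δ = 1 − 0.60 = 0.40
  (NOT γ OR γ) OR NOT δ = min(1, a+b) on (1.00, 0.40) = 1.00
  → value = 1.0000
Under Zadeh (min–max):
  NOT γ = 1 − 0.82 = 0.18
  NOT γ OR γ = max(a, b) on (0.18, 0.82) = 0.82
  NOT δ = 1 − 0.60 = 0.40
  (NOT γ OR γ) OR NOT δ = max(a, b) on (0.82, 0.40) = 0.82
  → value = 0.8200
|1.0000 − 0.8200| = 0.180

0.180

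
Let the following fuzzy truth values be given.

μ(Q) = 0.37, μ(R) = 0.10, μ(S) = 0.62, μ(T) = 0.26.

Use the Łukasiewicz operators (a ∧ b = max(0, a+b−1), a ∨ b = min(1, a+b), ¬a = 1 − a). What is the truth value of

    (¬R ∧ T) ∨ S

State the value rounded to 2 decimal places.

¬R = 1 − 0.10 = 0.90
¬R ∧ T = max(0, a+b−1) on (0.90, 0.26) = 0.16
(¬R ∧ T) ∨ S = min(1, a+b) on (0.16, 0.62) = 0.78

0.78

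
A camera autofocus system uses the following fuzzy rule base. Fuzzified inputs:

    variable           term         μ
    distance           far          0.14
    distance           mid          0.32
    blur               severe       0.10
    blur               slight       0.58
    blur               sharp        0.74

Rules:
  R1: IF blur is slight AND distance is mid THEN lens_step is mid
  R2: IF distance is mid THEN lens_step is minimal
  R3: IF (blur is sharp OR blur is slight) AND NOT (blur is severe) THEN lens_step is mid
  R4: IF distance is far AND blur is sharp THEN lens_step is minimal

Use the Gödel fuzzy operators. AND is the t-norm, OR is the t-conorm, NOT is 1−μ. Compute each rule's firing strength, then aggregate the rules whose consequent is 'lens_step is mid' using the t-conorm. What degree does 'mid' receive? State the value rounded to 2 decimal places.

0.74

R1: slight=0.58, mid=0.32; AND[min(a, b)] → w = 0.32
R2: mid=0.32 → w = 0.32
R3: (sharp=0.74 OR slight=0.58) = 0.74; AND[min(a, b)] with ¬severe=1−0.10=0.90 → w = 0.74
R4: far=0.14, sharp=0.74; AND[min(a, b)] → w = 0.14
Rules with consequent 'mid': {R1, R3} → strengths 0.32, 0.74
Aggregate via t-conorm [max(a, b)]: 0.74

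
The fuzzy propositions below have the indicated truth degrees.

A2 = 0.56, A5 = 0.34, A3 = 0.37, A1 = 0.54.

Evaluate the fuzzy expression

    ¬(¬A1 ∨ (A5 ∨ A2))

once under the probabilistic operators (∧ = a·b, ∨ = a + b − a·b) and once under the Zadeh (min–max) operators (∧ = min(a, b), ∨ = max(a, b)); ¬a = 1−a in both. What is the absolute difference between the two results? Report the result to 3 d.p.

0.283

Under probabilistic:
  ¬A1 = 1 − 0.5400 = 0.4600
  A5 ∨ A2 = a + b − a·b on (0.3400, 0.5600) = 0.7096
  ¬A1 ∨ (A5 ∨ A2) = a + b − a·b on (0.4600, 0.7096) = 0.8432
  ¬(¬A1 ∨ (A5 ∨ A2)) = 1 − 0.8432 = 0.1568
  → value = 0.1568
Under Zadeh (min–max):
  ¬A1 = 1 − 0.54 = 0.46
  A5 ∨ A2 = max(a, b) on (0.34, 0.56) = 0.56
  ¬A1 ∨ (A5 ∨ A2) = max(a, b) on (0.46, 0.56) = 0.56
  ¬(¬A1 ∨ (A5 ∨ A2)) = 1 − 0.56 = 0.44
  → value = 0.4400
|0.1568 − 0.4400| = 0.283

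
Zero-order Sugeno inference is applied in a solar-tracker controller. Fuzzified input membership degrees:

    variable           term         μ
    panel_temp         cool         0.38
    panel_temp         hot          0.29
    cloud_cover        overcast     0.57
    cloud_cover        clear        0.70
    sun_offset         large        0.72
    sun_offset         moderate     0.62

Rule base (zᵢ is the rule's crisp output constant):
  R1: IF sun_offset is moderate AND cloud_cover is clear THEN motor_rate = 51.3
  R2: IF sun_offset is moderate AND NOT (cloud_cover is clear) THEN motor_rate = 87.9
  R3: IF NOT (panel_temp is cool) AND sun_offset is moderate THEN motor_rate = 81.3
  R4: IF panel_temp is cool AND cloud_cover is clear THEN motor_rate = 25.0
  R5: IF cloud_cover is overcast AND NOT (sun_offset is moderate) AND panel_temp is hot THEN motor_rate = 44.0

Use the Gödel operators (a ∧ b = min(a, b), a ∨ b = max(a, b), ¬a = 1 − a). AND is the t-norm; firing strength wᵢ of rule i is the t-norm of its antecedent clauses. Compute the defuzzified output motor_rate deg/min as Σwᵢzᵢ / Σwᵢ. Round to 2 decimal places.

R1 (z=51.3): moderate=0.62, clear=0.70; AND[min(a, b)] → w = 0.62
R2 (z=87.9): moderate=0.62, ¬clear=1−0.70=0.30; AND[min(a, b)] → w = 0.30
R3 (z=81.3): ¬cool=1−0.38=0.62, moderate=0.62; AND[min(a, b)] → w = 0.62
R4 (z=25.0): cool=0.38, clear=0.70; AND[min(a, b)] → w = 0.38
R5 (z=44.0): overcast=0.57, ¬moderate=1−0.62=0.38, hot=0.29; AND[min(a, b)] → w = 0.29
Weighted average = (0.62·51.3 + 0.30·87.9 + 0.62·81.3 + 0.38·25.0 + 0.29·44.0) / (0.62 + 0.30 + 0.62 + 0.38 + 0.29)
  = 130.8420 / 2.2100 = 59.20

59.20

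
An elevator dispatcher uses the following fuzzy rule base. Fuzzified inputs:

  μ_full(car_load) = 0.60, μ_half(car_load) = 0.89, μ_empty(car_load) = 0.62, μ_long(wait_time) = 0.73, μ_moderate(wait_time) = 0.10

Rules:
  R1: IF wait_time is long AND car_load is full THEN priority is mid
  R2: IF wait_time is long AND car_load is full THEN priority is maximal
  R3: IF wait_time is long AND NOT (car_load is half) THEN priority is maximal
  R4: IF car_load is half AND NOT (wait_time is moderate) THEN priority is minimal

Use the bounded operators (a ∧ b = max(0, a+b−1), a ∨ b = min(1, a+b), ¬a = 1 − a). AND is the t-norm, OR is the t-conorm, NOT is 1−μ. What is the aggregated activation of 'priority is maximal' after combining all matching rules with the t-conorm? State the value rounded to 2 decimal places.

R1: long=0.73, full=0.60; AND[max(0, a+b−1)] → w = 0.33
R2: long=0.73, full=0.60; AND[max(0, a+b−1)] → w = 0.33
R3: long=0.73, ¬half=1−0.89=0.11; AND[max(0, a+b−1)] → w = 0.00
R4: half=0.89, ¬moderate=1−0.10=0.90; AND[max(0, a+b−1)] → w = 0.79
Rules with consequent 'maximal': {R2, R3} → strengths 0.33, 0.00
Aggregate via t-conorm [min(1, a+b)]: 0.33

0.33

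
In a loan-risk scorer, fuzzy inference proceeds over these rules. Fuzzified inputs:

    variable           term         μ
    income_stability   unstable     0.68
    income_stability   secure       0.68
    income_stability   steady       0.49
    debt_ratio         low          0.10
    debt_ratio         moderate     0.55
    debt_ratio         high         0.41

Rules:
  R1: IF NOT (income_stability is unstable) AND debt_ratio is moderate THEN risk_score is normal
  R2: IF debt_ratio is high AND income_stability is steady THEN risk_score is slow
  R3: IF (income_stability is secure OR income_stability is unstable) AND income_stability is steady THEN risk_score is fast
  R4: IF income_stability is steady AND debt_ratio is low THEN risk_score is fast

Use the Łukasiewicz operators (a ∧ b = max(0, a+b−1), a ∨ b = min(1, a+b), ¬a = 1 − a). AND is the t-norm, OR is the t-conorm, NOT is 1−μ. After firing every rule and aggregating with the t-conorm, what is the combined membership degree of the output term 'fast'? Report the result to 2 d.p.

0.49

R1: ¬unstable=1−0.68=0.32, moderate=0.55; AND[max(0, a+b−1)] → w = 0.00
R2: high=0.41, steady=0.49; AND[max(0, a+b−1)] → w = 0.00
R3: (secure=0.68 OR unstable=0.68) = 1.00; AND[max(0, a+b−1)] with steady=0.49 → w = 0.49
R4: steady=0.49, low=0.10; AND[max(0, a+b−1)] → w = 0.00
Rules with consequent 'fast': {R3, R4} → strengths 0.49, 0.00
Aggregate via t-conorm [min(1, a+b)]: 0.49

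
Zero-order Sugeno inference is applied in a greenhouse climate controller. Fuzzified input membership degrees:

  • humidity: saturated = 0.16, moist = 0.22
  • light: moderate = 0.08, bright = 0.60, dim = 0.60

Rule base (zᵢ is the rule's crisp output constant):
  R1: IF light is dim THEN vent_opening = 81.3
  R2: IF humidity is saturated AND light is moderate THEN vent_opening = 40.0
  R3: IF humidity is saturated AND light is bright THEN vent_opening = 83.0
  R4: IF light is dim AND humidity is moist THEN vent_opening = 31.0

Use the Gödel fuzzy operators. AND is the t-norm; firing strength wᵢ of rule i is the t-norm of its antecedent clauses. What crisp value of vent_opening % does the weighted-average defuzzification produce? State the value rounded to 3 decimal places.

68.000

R1 (z=81.3): dim=0.60 → w = 0.60
R2 (z=40.0): saturated=0.16, moderate=0.08; AND[min(a, b)] → w = 0.08
R3 (z=83.0): saturated=0.16, bright=0.60; AND[min(a, b)] → w = 0.16
R4 (z=31.0): dim=0.60, moist=0.22; AND[min(a, b)] → w = 0.22
Weighted average = (0.60·81.3 + 0.08·40.0 + 0.16·83.0 + 0.22·31.0) / (0.60 + 0.08 + 0.16 + 0.22)
  = 72.0800 / 1.0600 = 68.000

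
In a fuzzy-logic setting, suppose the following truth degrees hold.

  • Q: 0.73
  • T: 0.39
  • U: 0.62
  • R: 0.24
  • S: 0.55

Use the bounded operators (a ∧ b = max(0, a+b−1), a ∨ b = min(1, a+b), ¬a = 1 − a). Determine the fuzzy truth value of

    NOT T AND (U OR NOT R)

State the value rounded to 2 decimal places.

0.61

NOT T = 1 − 0.39 = 0.61
NOT R = 1 − 0.24 = 0.76
U OR NOT R = min(1, a+b) on (0.62, 0.76) = 1.00
NOT T AND (U OR NOT R) = max(0, a+b−1) on (0.61, 1.00) = 0.61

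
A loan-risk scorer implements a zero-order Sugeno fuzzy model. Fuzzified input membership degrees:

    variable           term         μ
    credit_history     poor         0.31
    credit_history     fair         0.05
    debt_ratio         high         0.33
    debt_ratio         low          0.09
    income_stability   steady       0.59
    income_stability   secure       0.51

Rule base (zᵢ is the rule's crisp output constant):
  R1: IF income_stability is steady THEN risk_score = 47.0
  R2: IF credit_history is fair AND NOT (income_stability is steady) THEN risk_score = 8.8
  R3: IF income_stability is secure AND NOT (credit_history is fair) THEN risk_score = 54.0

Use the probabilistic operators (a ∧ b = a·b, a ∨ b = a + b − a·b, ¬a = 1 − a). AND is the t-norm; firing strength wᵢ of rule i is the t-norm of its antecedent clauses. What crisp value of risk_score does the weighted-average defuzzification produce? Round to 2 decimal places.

R1 (z=47.0): steady=0.59 → w = 0.5900
R2 (z=8.8): fair=0.05, ¬steady=1−0.59=0.41; AND[a·b] → w = 0.0205
R3 (z=54.0): secure=0.51, ¬fair=1−0.05=0.95; AND[a·b] → w = 0.4845
Weighted average = (0.5900·47.0 + 0.0205·8.8 + 0.4845·54.0) / (0.5900 + 0.0205 + 0.4845)
  = 54.0734 / 1.0950 = 49.38

49.38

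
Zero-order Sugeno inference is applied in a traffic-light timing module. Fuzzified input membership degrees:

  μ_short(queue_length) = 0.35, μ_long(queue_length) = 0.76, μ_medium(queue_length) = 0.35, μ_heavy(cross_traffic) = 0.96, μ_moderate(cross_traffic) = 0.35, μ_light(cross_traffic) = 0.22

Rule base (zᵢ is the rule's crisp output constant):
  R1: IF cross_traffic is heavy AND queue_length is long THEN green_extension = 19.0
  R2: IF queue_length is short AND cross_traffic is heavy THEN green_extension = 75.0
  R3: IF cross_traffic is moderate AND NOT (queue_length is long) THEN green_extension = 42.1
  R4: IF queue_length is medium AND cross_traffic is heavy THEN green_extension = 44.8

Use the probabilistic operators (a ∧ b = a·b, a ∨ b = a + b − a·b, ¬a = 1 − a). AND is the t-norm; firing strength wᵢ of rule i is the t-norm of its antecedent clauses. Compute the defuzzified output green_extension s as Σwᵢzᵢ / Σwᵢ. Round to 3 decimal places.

38.807

R1 (z=19.0): heavy=0.96, long=0.76; AND[a·b] → w = 0.7296
R2 (z=75.0): short=0.35, heavy=0.96; AND[a·b] → w = 0.3360
R3 (z=42.1): moderate=0.35, ¬long=1−0.76=0.24; AND[a·b] → w = 0.0840
R4 (z=44.8): medium=0.35, heavy=0.96; AND[a·b] → w = 0.3360
Weighted average = (0.7296·19.0 + 0.3360·75.0 + 0.0840·42.1 + 0.3360·44.8) / (0.7296 + 0.3360 + 0.0840 + 0.3360)
  = 57.6516 / 1.4856 = 38.807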